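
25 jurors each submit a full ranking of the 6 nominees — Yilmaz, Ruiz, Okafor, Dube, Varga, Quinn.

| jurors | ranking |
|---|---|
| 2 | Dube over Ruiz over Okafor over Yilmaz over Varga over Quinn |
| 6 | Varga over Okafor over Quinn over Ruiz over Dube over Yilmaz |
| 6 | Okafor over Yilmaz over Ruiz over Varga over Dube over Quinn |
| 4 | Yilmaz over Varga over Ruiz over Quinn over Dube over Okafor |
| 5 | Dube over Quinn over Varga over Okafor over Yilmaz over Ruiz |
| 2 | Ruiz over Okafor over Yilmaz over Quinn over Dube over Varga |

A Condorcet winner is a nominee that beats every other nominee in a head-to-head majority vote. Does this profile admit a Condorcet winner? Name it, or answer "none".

Head-to-head results (25 jurors):
Yilmaz vs Ruiz: 6+4+5 = 15 for Yilmaz, 10 for Ruiz — Yilmaz by 15–10.
Yilmaz vs Okafor: Yilmaz preferred on 4 ballots; Okafor wins 21–4.
Yilmaz vs Dube: 12 to 13, Dube.
Yilmaz vs Varga: 2+6+4+2 = 14 for Yilmaz, 11 for Varga — Yilmaz by 14–11.
Yilmaz vs Quinn: Yilmaz preferred on 2+6+4+2 = 14 ballots; Yilmaz wins 14–11.
Ruiz vs Okafor: Ruiz preferred on 2+4+2 = 8 ballots; Okafor wins 17–8.
Ruiz vs Dube: Ruiz preferred on 6+6+4+2 = 18 ballots; Ruiz wins 18–7.
Ruiz vs Varga: Ruiz preferred on 2+6+2 = 10 ballots; Varga wins 15–10.
Ruiz vs Quinn: 14 to 11, Ruiz.
Okafor vs Dube: 6+6+2 = 14 for Okafor, 11 for Dube — Okafor by 14–11.
Okafor vs Varga: 2+6+2 = 10 for Okafor, 15 for Varga — Varga by 15–10.
Okafor vs Quinn: 16 to 9, Okafor.
Dube vs Varga: 2+5+2 = 9 for Dube, 16 for Varga — Varga by 16–9.
Dube vs Quinn: 13 to 12, Dube.
Varga vs Quinn: Varga is ranked higher on 2+6+6+4 = 18 ballots, Quinn on 7. Varga wins 18–7.
No nominee is unbeaten: Yilmaz loses to Okafor; Ruiz loses to Yilmaz; Okafor loses to Varga; Dube loses to Ruiz; Varga loses to Yilmaz; Quinn loses to Yilmaz. In particular Yilmaz → Ruiz → Dube → Yilmaz is a majority cycle — no Condorcet winner exists.

none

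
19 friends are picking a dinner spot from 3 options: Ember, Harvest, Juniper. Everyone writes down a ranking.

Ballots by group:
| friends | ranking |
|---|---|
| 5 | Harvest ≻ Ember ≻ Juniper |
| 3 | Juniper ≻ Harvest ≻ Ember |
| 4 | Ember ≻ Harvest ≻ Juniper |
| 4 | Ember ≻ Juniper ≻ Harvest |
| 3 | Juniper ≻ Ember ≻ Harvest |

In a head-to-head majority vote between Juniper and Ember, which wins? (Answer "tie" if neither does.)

Ember

Ballots ranking Juniper above Ember: 3 + 3 = 6.
Ballots ranking Ember above Juniper: 19 − 6 = 13.
Ember wins the head-to-head 13–6.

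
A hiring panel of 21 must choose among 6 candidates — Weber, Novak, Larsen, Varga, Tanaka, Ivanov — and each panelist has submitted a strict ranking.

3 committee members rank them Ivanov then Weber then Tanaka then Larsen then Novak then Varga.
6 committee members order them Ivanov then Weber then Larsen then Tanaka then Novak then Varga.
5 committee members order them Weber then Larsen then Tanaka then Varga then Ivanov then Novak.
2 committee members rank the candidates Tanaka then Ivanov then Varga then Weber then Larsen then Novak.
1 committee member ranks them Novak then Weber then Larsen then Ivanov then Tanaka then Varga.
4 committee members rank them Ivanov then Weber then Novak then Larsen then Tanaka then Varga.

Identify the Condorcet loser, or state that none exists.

Head-to-head results (21 committee members):
Weber vs Novak: 20 to 1, Weber.
Weber vs Larsen: 3+6+5+2+1+4 = 21 for Weber, 0 for Larsen — Weber by 21–0.
Weber vs Varga: 3+6+5+1+4 = 19 for Weber, 2 for Varga — Weber by 19–2.
Weber vs Tanaka: Weber preferred on 3+6+5+1+4 = 19 ballots; Weber wins 19–2.
Weber vs Ivanov: Weber is ranked higher on 5+1 = 6 ballots, Ivanov on 15. Ivanov wins 15–6.
Novak vs Larsen: 1+4 = 5 for Novak, 16 for Larsen — Larsen by 16–5.
Novak vs Varga: 3+6+1+4 = 14 for Novak, 7 for Varga — Novak by 14–7.
Novak vs Tanaka: Tanaka wins 16–5.
Novak–Ivanov: Ivanov 20–1.
Larsen vs Varga: Larsen is ranked higher on 3+6+5+1+4 = 19 ballots, Varga on 2. Larsen wins 19–2.
Larsen vs Tanaka: 16 to 5, Larsen.
Larsen vs Ivanov: Ivanov wins 15–6.
Varga vs Tanaka: 0 to 21, Tanaka.
Varga vs Ivanov: Ivanov wins 16–5.
Tanaka–Ivanov: Ivanov 14–7.
Only Varga has no wins; Varga is the Condorcet loser.

Varga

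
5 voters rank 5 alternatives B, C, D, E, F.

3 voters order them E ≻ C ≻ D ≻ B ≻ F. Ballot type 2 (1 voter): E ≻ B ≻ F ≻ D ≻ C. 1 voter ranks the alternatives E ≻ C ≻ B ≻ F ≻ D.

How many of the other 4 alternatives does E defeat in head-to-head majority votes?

4

E against each rival (5 voters):
E vs B: E, 5–0.
E–C: E 5–0.
E vs D: E preferred on 3+1+1 = 5 ballots; E wins 5–0.
E vs F: 3+1+1 = 5 for E, 0 for F — E by 5–0.
E beats B, C, D, F — 4 pairwise wins.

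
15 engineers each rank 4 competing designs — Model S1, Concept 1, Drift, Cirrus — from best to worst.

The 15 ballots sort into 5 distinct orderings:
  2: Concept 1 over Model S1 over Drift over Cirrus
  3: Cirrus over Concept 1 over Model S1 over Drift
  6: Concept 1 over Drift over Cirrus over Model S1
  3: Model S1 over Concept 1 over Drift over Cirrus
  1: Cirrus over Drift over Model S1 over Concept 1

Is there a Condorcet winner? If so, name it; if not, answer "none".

Concept 1

Head-to-head results (15 engineers):
Model S1–Concept 1: Concept 1 11–4.
Model S1 vs Drift: Model S1 wins 8–7.
Model S1–Cirrus: Cirrus 10–5.
Concept 1 vs Drift: Concept 1, 14–1.
Concept 1 vs Cirrus: Concept 1 wins 11–4.
Drift vs Cirrus: Drift, 11–4.
Only Concept 1 has no losses; Concept 1 is the Condorcet winner.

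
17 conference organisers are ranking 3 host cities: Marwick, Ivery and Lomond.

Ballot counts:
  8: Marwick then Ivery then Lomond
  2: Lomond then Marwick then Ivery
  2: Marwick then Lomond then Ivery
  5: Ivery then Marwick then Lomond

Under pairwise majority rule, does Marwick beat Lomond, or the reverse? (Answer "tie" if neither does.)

Marwick

Ballots ranking Marwick above Lomond: 8 + 2 + 5 = 15.
Ballots ranking Lomond above Marwick: 17 − 15 = 2.
Marwick wins the head-to-head 15–2.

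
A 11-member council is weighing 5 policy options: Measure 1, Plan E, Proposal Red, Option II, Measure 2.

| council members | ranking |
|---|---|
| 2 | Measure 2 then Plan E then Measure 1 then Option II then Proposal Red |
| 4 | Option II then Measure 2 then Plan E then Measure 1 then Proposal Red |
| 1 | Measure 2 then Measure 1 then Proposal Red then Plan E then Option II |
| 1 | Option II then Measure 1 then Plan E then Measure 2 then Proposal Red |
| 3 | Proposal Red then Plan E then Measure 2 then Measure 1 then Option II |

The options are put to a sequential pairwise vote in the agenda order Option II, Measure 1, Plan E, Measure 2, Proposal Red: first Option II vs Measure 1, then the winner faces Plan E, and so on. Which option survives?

Measure 2

Round 1: Option II vs Measure 1 — 5–6, Measure 1 advances.
Round 2: Measure 1 vs Plan E — 2–9, Plan E advances.
Round 3: Plan E vs Measure 2 — 4–7, Measure 2 advances.
Round 4: Measure 2 vs Proposal Red — 8–3, Measure 2 advances.
Measure 2 survives the agenda.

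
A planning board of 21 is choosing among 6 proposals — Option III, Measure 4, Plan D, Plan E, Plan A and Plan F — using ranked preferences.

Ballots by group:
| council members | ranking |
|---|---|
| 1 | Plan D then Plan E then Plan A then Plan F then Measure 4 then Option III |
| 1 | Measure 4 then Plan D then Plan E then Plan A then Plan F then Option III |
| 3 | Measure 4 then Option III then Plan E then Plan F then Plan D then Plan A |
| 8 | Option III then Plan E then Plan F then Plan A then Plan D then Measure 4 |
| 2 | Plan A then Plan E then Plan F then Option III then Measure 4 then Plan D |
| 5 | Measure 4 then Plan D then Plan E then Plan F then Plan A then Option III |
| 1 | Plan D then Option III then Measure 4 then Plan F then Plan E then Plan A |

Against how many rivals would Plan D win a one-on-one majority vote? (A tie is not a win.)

Plan D against each rival (21 council members):
Plan D vs Option III: Option III, 13–8.
Plan D vs Measure 4: 1+8+1 = 10 for Plan D, 11 for Measure 4 — Measure 4 by 11–10.
Plan D vs Plan E: Plan E, 13–8.
Plan D–Plan A: Plan D 11–10.
Plan D vs Plan F: Plan D is ranked higher on 1+1+5+1 = 8 ballots, Plan F on 13. Plan F wins 13–8.
Plan D beats Plan A; loses to Option III, Measure 4, Plan E, Plan F — 1 pairwise win.

1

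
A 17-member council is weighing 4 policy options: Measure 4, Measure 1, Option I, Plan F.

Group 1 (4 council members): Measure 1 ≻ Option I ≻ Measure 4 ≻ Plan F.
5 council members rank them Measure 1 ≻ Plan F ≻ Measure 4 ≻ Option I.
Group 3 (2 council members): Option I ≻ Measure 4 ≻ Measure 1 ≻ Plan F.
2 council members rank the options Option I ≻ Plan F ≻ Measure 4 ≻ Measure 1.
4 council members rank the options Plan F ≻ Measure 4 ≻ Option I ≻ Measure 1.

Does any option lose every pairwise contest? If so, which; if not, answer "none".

Pairwise majorities:
Measure 4 vs Measure 1: Measure 4 is ranked higher on 2+2+4 = 8 ballots, Measure 1 on 9. Measure 1 wins 9–8.
Measure 4 vs Option I: Measure 4 preferred on 5+4 = 9 ballots; Measure 4 wins 9–8.
Measure 4 vs Plan F: Measure 4 is ranked higher on 4+2 = 6 ballots, Plan F on 11. Plan F wins 11–6.
Measure 1 vs Option I: 4+5 = 9 for Measure 1, 8 for Option I — Measure 1 by 9–8.
Measure 1–Plan F: Measure 1 11–6.
Option I vs Plan F: Plan F wins 9–8.
Only Option I has no wins; Option I is the Condorcet loser.

Option I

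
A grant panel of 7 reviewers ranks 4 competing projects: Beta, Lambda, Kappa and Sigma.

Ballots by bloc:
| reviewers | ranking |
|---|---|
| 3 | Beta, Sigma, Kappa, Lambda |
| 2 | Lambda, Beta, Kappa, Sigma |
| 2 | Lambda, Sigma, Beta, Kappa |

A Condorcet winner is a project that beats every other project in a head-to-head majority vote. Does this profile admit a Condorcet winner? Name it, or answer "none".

Head-to-head results (7 reviewers):
Beta vs Lambda: 3 for Beta, 4 for Lambda — Lambda by 4–3.
Beta vs Kappa: 7 to 0, Beta.
Beta vs Sigma: Beta is ranked higher on 3+2 = 5 ballots, Sigma on 2. Beta wins 5–2.
Lambda vs Kappa: Lambda is ranked higher on 2+2 = 4 ballots, Kappa on 3. Lambda wins 4–3.
Lambda vs Sigma: Lambda is ranked higher on 2+2 = 4 ballots, Sigma on 3. Lambda wins 4–3.
Kappa vs Sigma: 2 for Kappa, 5 for Sigma — Sigma by 5–2.
Only Lambda has no losses; Lambda is the Condorcet winner.

Lambda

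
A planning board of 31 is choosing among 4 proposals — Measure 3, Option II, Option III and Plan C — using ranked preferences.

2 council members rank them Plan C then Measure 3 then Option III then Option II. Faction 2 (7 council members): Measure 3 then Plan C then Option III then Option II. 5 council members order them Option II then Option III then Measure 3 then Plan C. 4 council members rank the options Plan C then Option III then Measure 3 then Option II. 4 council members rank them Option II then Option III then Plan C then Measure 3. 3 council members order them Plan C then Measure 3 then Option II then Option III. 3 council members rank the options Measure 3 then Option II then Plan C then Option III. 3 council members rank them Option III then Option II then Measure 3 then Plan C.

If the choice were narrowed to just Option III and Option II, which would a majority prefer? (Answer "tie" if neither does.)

Option III

Ballots ranking Option III above Option II: 2 + 7 + 4 + 3 = 16.
Ballots ranking Option II above Option III: 31 − 16 = 15.
Option III wins the head-to-head 16–15.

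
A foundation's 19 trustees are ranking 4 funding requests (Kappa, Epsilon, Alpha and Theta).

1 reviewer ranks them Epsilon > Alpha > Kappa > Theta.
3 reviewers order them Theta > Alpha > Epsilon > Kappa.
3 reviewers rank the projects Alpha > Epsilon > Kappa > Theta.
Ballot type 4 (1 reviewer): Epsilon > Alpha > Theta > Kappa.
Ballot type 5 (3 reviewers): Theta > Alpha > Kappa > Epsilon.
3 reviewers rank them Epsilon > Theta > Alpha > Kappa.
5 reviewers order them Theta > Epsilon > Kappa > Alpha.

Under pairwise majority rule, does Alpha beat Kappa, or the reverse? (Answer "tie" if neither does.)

Ballots ranking Alpha above Kappa: 1 + 3 + 3 + 1 + 3 + 3 = 14.
Ballots ranking Kappa above Alpha: 19 − 14 = 5.
Alpha wins the head-to-head 14–5.

Alpha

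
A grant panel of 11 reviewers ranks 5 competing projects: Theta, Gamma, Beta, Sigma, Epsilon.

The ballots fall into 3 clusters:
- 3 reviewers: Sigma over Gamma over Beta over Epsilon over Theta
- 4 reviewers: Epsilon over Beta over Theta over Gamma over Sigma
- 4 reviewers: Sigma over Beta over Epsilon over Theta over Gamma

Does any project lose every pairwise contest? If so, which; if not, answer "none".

Head-to-head results (11 reviewers):
Theta–Gamma: Theta 8–3.
Theta–Beta: Beta 11–0.
Theta vs Sigma: 4 for Theta, 7 for Sigma — Sigma by 7–4.
Theta vs Epsilon: Epsilon, 11–0.
Gamma vs Beta: Gamma is ranked higher on 3 ballots, Beta on 8. Beta wins 8–3.
Gamma vs Sigma: Gamma preferred on 4 ballots; Sigma wins 7–4.
Gamma vs Epsilon: Gamma is ranked higher on 3 ballots, Epsilon on 8. Epsilon wins 8–3.
Beta vs Sigma: Beta preferred on 4 ballots; Sigma wins 7–4.
Beta vs Epsilon: Beta preferred on 3+4 = 7 ballots; Beta wins 7–4.
Sigma vs Epsilon: 3+4 = 7 for Sigma, 4 for Epsilon — Sigma by 7–4.
Gamma is beaten in every head-to-head and is the Condorcet loser.

Gamma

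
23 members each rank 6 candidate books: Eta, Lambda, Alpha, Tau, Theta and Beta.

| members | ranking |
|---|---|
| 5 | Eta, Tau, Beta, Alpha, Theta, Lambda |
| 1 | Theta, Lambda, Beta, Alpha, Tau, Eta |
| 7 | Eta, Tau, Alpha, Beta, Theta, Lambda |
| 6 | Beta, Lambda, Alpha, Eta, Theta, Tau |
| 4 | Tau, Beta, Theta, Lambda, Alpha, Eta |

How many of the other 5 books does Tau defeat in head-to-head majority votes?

Tau against each rival (23 members):
Tau–Eta: Eta 18–5.
Tau vs Lambda: Tau, 16–7.
Tau vs Alpha: Tau wins 16–7.
Tau–Theta: Tau 16–7.
Tau vs Beta: Tau wins 16–7.
Tau beats Lambda, Alpha, Theta, Beta; loses to Eta — 4 pairwise wins.

4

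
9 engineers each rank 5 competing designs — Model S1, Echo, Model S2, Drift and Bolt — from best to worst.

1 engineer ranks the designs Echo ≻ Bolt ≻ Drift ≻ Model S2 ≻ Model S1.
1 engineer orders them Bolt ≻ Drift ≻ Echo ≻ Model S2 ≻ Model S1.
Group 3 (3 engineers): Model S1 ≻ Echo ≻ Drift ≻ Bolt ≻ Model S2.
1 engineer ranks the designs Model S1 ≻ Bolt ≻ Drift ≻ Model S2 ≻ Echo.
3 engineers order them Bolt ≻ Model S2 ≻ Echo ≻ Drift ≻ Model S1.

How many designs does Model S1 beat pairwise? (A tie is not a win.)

Model S1 against each rival (9 engineers):
Model S1 vs Echo: 3+1 = 4 for Model S1, 5 for Echo — Echo by 5–4.
Model S1 vs Model S2: 3+1 = 4 for Model S1, 5 for Model S2 — Model S2 by 5–4.
Model S1–Drift: Drift 5–4.
Model S1 vs Bolt: Model S1 is ranked higher on 3+1 = 4 ballots, Bolt on 5. Bolt wins 5–4.
Model S1 beats no one; loses to Echo, Model S2, Drift, Bolt — 0 pairwise wins.

0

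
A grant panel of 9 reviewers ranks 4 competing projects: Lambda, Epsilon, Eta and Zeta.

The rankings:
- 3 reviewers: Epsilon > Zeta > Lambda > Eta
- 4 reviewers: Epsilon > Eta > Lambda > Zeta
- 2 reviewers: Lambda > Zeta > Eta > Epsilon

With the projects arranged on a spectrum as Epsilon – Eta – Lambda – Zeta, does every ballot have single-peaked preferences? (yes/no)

no

Axis positions: Epsilon=1, Eta=2, Lambda=3, Zeta=4.
Bloc 1: ranking walks positions 1-4-3-2; Zeta is ranked above Eta even though Eta lies between Zeta and the peak Epsilon on the axis — preferences dip and rise again. Not single-peaked.
Bloc 2 (peak Epsilon at position 1): ranking walks positions 1-2-3-4, expanding outward from the peak — single-peaked.
Bloc 3 (peak Lambda at position 3): ranking walks positions 3-4-2-1, expanding outward from the peak — single-peaked.
Bloc 1 violates single-peakedness, so the profile is not single-peaked on this axis.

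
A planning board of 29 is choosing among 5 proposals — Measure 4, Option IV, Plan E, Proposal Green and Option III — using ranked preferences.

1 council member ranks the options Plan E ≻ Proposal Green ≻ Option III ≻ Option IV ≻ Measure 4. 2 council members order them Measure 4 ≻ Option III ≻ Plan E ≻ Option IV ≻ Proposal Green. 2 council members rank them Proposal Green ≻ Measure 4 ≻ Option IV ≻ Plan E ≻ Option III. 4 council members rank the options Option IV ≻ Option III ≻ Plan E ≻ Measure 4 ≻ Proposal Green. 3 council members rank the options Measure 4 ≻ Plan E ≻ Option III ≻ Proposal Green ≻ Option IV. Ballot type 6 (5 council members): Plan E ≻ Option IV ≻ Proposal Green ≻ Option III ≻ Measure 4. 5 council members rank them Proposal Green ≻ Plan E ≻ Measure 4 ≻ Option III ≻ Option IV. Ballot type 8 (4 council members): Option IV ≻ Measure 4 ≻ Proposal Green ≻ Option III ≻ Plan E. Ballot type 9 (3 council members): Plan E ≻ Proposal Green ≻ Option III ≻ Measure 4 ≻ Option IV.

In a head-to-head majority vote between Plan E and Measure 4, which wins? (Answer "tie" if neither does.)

Plan E

Ballots ranking Plan E above Measure 4: 1 + 4 + 5 + 5 + 3 = 18.
Ballots ranking Measure 4 above Plan E: 29 − 18 = 11.
Plan E wins the head-to-head 18–11.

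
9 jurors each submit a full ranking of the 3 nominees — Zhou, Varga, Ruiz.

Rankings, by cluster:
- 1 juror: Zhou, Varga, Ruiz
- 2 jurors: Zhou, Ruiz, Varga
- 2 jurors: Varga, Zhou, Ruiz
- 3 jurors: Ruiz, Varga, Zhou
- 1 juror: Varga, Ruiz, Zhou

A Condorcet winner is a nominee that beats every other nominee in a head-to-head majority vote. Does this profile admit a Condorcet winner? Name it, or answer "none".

none

Pairwise majorities:
Zhou vs Varga: Zhou preferred on 1+2 = 3 ballots; Varga wins 6–3.
Zhou vs Ruiz: 5 to 4, Zhou.
Varga vs Ruiz: 1+2+1 = 4 for Varga, 5 for Ruiz — Ruiz by 5–4.
No nominee is unbeaten: Zhou loses to Varga; Varga loses to Ruiz; Ruiz loses to Zhou. In particular Zhou > Ruiz > Varga > Zhou is a majority cycle — no Condorcet winner exists.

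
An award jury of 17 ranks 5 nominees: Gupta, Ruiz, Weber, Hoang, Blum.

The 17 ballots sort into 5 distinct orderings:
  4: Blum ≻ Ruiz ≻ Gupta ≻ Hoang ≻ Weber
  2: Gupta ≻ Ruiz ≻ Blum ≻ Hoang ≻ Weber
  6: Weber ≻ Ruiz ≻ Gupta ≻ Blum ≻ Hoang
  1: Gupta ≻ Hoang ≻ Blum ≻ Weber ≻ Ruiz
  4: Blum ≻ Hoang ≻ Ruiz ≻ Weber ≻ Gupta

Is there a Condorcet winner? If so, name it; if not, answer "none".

Check each pair by majority over 17 ballots:
Gupta vs Ruiz: 3 to 14, Ruiz.
Gupta vs Weber: Weber, 10–7.
Gupta vs Hoang: 13 to 4, Gupta.
Gupta–Blum: Gupta 9–8.
Ruiz–Weber: Ruiz 10–7.
Ruiz vs Hoang: Ruiz is ranked higher on 4+2+6 = 12 ballots, Hoang on 5. Ruiz wins 12–5.
Ruiz–Blum: Blum 9–8.
Weber vs Hoang: 6 to 11, Hoang.
Weber vs Blum: 6 for Weber, 11 for Blum — Blum by 11–6.
Hoang vs Blum: Blum wins 16–1.
Each nominee drops at least one matchup (Gupta loses to Ruiz; Ruiz loses to Blum; Weber loses to Ruiz; Hoang loses to Gupta; Blum loses to Gupta); the cycle Gupta > Hoang > Weber > Gupta rules out a Condorcet winner.

none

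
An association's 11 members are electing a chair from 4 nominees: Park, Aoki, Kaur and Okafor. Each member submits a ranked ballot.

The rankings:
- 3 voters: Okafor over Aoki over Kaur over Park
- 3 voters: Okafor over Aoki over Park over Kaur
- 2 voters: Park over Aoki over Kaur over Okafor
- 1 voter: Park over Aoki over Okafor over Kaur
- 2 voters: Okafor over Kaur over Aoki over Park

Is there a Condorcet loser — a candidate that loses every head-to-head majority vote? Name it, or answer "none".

Pairwise majorities:
Park–Aoki: Aoki 8–3.
Park vs Kaur: Park is ranked higher on 3+2+1 = 6 ballots, Kaur on 5. Park wins 6–5.
Park vs Okafor: Park preferred on 2+1 = 3 ballots; Okafor wins 8–3.
Aoki vs Kaur: Aoki, 9–2.
Aoki vs Okafor: 2+1 = 3 for Aoki, 8 for Okafor — Okafor by 8–3.
Kaur vs Okafor: Okafor, 9–2.
Kaur is beaten in every head-to-head and is the Condorcet loser.

Kaur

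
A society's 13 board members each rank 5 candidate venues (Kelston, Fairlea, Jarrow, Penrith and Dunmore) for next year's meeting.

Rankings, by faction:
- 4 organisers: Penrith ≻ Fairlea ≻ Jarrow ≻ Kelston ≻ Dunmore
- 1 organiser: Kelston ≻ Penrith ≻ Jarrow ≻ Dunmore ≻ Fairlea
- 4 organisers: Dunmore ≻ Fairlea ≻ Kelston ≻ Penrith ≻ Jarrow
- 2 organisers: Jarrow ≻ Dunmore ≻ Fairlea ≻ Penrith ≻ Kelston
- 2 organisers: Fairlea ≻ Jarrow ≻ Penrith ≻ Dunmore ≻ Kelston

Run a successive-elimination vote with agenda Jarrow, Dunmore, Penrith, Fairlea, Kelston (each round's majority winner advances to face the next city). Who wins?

Round 1: Jarrow vs Dunmore — 9–4, Jarrow advances.
Round 2: Jarrow vs Penrith — 4–9, Penrith advances.
Round 3: Penrith vs Fairlea — 5–8, Fairlea advances.
Round 4: Fairlea vs Kelston — 12–1, Fairlea advances.
Fairlea survives the agenda.

Fairlea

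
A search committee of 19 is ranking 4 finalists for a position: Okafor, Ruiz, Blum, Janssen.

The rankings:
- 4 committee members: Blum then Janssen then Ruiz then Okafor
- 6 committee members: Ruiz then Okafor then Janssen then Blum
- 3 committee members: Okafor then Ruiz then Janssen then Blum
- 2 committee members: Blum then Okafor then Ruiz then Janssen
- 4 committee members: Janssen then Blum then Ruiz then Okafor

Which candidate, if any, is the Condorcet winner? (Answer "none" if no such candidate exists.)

Pairwise majorities:
Okafor vs Ruiz: 3+2 = 5 for Okafor, 14 for Ruiz — Ruiz by 14–5.
Okafor vs Blum: 9 to 10, Blum.
Okafor vs Janssen: 11 to 8, Okafor.
Ruiz vs Blum: Ruiz preferred on 6+3 = 9 ballots; Blum wins 10–9.
Ruiz vs Janssen: 11 to 8, Ruiz.
Blum vs Janssen: Blum preferred on 4+2 = 6 ballots; Janssen wins 13–6.
Each candidate drops at least one matchup (Okafor loses to Ruiz; Ruiz loses to Blum; Blum loses to Janssen; Janssen loses to Okafor); the cycle Okafor > Janssen > Blum > Okafor rules out a Condorcet winner.

none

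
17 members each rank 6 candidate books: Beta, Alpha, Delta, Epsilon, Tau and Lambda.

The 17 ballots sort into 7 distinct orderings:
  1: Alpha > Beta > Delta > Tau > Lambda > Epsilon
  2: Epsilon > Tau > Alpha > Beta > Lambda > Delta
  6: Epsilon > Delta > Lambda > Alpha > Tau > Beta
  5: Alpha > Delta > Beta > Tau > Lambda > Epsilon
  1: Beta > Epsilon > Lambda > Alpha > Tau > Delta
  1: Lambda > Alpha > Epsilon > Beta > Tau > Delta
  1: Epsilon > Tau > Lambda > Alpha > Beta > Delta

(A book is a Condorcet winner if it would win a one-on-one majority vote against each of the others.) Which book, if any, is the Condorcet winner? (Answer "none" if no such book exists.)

Head-to-head results (17 members):
Beta vs Alpha: Alpha wins 16–1.
Beta–Delta: Delta 11–6.
Beta–Epsilon: Epsilon 10–7.
Beta vs Tau: Tau wins 9–8.
Beta vs Lambda: Beta, 9–8.
Alpha vs Delta: Alpha wins 11–6.
Alpha vs Epsilon: Epsilon, 10–7.
Alpha vs Tau: Alpha wins 14–3.
Alpha–Lambda: Lambda 9–8.
Delta vs Epsilon: Epsilon wins 11–6.
Delta–Tau: Delta 12–5.
Delta vs Lambda: Delta wins 12–5.
Epsilon vs Tau: Epsilon, 11–6.
Epsilon vs Lambda: Epsilon, 10–7.
Tau vs Lambda: Tau wins 9–8.
Only Epsilon has no losses; Epsilon is the Condorcet winner.

Epsilon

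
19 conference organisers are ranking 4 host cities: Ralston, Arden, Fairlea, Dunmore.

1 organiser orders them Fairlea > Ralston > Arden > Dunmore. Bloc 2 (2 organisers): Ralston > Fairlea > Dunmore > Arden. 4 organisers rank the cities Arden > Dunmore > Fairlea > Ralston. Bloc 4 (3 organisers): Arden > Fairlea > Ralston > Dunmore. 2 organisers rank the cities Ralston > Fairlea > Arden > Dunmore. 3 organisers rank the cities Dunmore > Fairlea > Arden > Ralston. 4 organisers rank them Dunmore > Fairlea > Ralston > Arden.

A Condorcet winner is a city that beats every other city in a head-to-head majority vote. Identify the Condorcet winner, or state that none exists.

none

Pairwise majorities:
Ralston vs Arden: Arden wins 10–9.
Ralston–Fairlea: Fairlea 15–4.
Ralston–Dunmore: Dunmore 11–8.
Arden vs Fairlea: Fairlea, 12–7.
Arden–Dunmore: Arden 10–9.
Fairlea vs Dunmore: Dunmore wins 11–8.
Every city loses at least once (Ralston loses to Arden; Arden loses to Fairlea; Fairlea loses to Dunmore; Dunmore loses to Arden). The majority relation contains the cycle Arden beats Dunmore beats Fairlea beats Arden, so there is no Condorcet winner.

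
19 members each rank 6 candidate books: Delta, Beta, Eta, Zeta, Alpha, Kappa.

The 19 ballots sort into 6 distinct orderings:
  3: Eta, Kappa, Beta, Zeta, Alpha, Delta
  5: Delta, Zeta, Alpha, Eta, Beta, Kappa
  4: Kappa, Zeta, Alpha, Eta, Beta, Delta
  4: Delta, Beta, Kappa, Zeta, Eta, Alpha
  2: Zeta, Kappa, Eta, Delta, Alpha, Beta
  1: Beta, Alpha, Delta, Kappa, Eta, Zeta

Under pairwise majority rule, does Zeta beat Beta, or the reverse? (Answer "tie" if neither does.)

Ballots ranking Zeta above Beta: 5 + 4 + 2 = 11.
Ballots ranking Beta above Zeta: 19 − 11 = 8.
Zeta wins the head-to-head 11–8.

Zeta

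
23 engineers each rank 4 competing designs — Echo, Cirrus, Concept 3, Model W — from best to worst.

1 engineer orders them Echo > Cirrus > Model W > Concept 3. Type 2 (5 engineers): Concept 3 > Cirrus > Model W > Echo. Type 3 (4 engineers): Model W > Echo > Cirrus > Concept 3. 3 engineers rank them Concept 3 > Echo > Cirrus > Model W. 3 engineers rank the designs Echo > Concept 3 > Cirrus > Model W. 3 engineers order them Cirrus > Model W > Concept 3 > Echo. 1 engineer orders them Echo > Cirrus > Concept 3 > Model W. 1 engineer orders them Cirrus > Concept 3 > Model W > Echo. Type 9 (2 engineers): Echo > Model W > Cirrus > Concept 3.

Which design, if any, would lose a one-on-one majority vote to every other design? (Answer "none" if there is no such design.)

Head-to-head results (23 engineers):
Echo vs Cirrus: Echo preferred on 1+4+3+3+1+2 = 14 ballots; Echo wins 14–9.
Echo vs Concept 3: Echo is ranked higher on 1+4+3+1+2 = 11 ballots, Concept 3 on 12. Concept 3 wins 12–11.
Echo vs Model W: 1+3+3+1+2 = 10 for Echo, 13 for Model W — Model W by 13–10.
Cirrus vs Concept 3: 12 to 11, Cirrus.
Cirrus vs Model W: 17 to 6, Cirrus.
Concept 3 vs Model W: Concept 3 preferred on 5+3+3+1+1 = 13 ballots; Concept 3 wins 13–10.
No design is winless: Echo beats Cirrus; Cirrus beats Concept 3; Concept 3 beats Echo; Model W beats Echo. There is no Condorcet loser.

none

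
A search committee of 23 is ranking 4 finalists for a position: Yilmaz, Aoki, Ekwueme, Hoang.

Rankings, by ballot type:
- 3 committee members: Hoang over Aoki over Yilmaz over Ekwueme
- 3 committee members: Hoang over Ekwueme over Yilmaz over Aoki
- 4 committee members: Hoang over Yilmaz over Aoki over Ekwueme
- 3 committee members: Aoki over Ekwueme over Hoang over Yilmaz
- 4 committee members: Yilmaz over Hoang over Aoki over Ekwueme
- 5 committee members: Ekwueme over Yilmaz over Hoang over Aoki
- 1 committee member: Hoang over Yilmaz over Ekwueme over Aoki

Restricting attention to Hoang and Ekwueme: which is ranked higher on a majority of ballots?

Ballots ranking Hoang above Ekwueme: 3 + 3 + 4 + 4 + 1 = 15.
Ballots ranking Ekwueme above Hoang: 23 − 15 = 8.
Hoang wins the head-to-head 15–8.

Hoang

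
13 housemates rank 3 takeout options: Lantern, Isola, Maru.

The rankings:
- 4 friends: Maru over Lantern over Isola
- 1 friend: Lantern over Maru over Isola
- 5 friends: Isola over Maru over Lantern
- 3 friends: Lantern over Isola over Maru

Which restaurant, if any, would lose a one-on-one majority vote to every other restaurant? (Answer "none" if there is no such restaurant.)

none

Head-to-head results (13 friends):
Lantern vs Isola: Lantern, 8–5.
Lantern vs Maru: 1+3 = 4 for Lantern, 9 for Maru — Maru by 9–4.
Isola vs Maru: Isola is ranked higher on 5+3 = 8 ballots, Maru on 5. Isola wins 8–5.
Each restaurant has at least one pairwise win (Lantern beats Isola; Isola beats Maru; Maru beats Lantern) — no Condorcet loser.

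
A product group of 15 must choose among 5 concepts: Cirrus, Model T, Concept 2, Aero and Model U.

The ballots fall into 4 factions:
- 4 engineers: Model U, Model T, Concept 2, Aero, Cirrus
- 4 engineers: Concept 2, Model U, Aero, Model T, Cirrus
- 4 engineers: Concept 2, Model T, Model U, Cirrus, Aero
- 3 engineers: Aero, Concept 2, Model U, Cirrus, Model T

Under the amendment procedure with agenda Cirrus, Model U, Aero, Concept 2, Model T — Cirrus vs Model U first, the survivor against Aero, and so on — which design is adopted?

Round 1: Cirrus vs Model U — 0–15, Model U advances.
Round 2: Model U vs Aero — 12–3, Model U advances.
Round 3: Model U vs Concept 2 — 4–11, Concept 2 advances.
Round 4: Concept 2 vs Model T — 11–4, Concept 2 advances.
The agenda winner is Concept 2.

Concept 2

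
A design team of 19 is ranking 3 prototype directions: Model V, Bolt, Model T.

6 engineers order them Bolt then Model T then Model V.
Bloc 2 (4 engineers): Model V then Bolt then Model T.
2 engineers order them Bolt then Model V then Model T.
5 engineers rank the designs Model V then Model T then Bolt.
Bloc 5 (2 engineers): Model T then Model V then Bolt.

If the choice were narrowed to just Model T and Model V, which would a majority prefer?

Model V

Ballots ranking Model T above Model V: 6 + 2 = 8.
Ballots ranking Model V above Model T: 19 − 8 = 11.
Model V wins the head-to-head 11–8.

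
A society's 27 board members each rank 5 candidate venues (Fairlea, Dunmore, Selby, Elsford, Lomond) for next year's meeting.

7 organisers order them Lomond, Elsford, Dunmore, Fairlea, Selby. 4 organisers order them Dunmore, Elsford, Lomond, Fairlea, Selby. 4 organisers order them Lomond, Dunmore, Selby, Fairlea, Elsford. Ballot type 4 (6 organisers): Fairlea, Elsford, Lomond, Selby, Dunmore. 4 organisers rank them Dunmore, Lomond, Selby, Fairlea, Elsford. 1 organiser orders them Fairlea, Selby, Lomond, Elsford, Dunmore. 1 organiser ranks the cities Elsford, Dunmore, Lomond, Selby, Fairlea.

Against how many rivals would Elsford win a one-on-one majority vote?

2

Elsford against each rival (27 organisers):
Elsford vs Fairlea: Fairlea wins 15–12.
Elsford vs Dunmore: Elsford preferred on 7+6+1+1 = 15 ballots; Elsford wins 15–12.
Elsford vs Selby: Elsford wins 18–9.
Elsford vs Lomond: Lomond, 16–11.
Elsford beats Dunmore, Selby; loses to Fairlea, Lomond — 2 pairwise wins.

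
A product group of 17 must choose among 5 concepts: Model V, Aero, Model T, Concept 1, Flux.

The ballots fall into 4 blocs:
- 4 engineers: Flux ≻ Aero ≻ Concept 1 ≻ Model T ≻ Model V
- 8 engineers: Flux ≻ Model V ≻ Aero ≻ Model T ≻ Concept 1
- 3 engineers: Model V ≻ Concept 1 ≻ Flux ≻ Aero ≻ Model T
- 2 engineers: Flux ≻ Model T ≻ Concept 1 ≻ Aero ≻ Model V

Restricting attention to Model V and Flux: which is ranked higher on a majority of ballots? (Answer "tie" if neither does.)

Ballots ranking Model V above Flux: 3.
Ballots ranking Flux above Model V: 17 − 3 = 14.
Flux wins the head-to-head 14–3.

Flux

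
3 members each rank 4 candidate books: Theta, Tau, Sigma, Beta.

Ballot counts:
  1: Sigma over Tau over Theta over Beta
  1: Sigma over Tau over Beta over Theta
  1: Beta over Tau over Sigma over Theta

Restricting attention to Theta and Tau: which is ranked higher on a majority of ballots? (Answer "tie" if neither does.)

No ballot ranks Theta above Tau: 0.
Ballots ranking Tau above Theta: 3 − 0 = 3.
Tau wins the head-to-head 3–0.

Tau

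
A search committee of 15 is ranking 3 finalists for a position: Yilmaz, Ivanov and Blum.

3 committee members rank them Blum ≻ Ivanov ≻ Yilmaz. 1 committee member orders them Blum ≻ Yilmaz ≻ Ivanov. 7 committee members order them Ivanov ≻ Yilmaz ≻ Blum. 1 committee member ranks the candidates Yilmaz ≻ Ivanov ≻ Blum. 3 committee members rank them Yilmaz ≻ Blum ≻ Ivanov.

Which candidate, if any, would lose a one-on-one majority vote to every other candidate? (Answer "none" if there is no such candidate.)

Pairwise majorities:
Yilmaz vs Ivanov: 5 to 10, Ivanov.
Yilmaz vs Blum: Yilmaz wins 11–4.
Ivanov vs Blum: Ivanov, 8–7.
Blum is beaten in every head-to-head and is the Condorcet loser.

Blum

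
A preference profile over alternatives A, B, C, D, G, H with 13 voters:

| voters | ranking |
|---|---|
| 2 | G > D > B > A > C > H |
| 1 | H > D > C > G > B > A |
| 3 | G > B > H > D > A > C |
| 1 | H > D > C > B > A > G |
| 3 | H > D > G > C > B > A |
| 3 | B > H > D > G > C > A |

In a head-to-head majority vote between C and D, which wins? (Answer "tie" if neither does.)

No ballot ranks C above D: 0.
Ballots ranking D above C: 13 − 0 = 13.
D wins the head-to-head 13–0.

D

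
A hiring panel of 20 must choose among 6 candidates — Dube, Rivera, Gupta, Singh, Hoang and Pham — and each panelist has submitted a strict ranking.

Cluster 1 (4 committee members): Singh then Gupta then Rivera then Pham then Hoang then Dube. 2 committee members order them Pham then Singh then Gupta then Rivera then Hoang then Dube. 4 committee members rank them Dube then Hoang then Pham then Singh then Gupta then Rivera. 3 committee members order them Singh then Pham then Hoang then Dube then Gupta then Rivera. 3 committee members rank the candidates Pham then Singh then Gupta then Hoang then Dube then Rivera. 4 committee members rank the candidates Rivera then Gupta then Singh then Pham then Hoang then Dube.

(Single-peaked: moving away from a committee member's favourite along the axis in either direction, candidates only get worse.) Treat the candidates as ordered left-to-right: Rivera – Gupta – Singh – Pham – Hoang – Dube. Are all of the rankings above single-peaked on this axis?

Axis positions: Rivera=1, Gupta=2, Singh=3, Pham=4, Hoang=5, Dube=6.
Cluster 1 (peak Singh at position 3): ranking walks positions 3-2-1-4-5-6, expanding outward from the peak — single-peaked.
Cluster 2 (peak Pham at position 4): ranking walks positions 4-3-2-1-5-6, expanding outward from the peak — single-peaked.
Cluster 3 (peak Dube at position 6): ranking walks positions 6-5-4-3-2-1, expanding outward from the peak — single-peaked.
Cluster 4 (peak Singh at position 3): ranking walks positions 3-4-5-6-2-1, expanding outward from the peak — single-peaked.
Cluster 5 (peak Pham at position 4): ranking walks positions 4-3-2-5-6-1, expanding outward from the peak — single-peaked.
Cluster 6 (peak Rivera at position 1): ranking walks positions 1-2-3-4-5-6, expanding outward from the peak — single-peaked.
Every ranking is single-peaked on this axis.

yes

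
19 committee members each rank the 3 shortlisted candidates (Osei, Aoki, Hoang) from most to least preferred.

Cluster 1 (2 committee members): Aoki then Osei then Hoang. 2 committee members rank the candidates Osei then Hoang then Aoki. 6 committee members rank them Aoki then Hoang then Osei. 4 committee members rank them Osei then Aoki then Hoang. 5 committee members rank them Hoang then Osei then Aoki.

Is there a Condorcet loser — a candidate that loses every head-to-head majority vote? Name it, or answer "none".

Pairwise majorities:
Osei vs Aoki: 2+4+5 = 11 for Osei, 8 for Aoki — Osei by 11–8.
Osei vs Hoang: 8 to 11, Hoang.
Aoki vs Hoang: Aoki preferred on 2+6+4 = 12 ballots; Aoki wins 12–7.
No candidate is winless: Osei beats Aoki; Aoki beats Hoang; Hoang beats Osei. There is no Condorcet loser.

none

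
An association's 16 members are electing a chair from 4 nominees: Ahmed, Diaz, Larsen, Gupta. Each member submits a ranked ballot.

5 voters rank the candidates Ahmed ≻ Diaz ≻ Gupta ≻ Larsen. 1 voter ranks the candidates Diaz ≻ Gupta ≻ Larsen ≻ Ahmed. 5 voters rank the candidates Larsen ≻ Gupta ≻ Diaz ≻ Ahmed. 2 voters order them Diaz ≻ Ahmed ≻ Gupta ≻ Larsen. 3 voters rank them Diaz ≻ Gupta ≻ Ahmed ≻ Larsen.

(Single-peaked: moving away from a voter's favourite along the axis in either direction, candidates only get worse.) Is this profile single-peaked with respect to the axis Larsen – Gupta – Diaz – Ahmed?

Axis positions: Larsen=1, Gupta=2, Diaz=3, Ahmed=4.
Group 1 (peak Ahmed at position 4): ranking walks positions 4-3-2-1, expanding outward from the peak — single-peaked.
Group 2 (peak Diaz at position 3): ranking walks positions 3-2-1-4, expanding outward from the peak — single-peaked.
Group 3 (peak Larsen at position 1): ranking walks positions 1-2-3-4, expanding outward from the peak — single-peaked.
Group 4 (peak Diaz at position 3): ranking walks positions 3-4-2-1, expanding outward from the peak — single-peaked.
Group 5 (peak Diaz at position 3): ranking walks positions 3-2-4-1, expanding outward from the peak — single-peaked.
Every ranking is single-peaked on this axis.

yes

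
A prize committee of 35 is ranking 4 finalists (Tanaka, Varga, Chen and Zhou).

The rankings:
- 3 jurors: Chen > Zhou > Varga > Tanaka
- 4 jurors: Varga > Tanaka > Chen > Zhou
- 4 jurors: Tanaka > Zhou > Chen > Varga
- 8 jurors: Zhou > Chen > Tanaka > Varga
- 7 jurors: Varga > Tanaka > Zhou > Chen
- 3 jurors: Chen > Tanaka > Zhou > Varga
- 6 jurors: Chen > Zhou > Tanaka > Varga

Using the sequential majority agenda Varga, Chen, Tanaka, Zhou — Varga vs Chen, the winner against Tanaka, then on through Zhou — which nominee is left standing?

Zhou

Round 1: Varga vs Chen — 11–24, Chen advances.
Round 2: Chen vs Tanaka — 20–15, Chen advances.
Round 3: Chen vs Zhou — 16–19, Zhou advances.
The agenda winner is Zhou.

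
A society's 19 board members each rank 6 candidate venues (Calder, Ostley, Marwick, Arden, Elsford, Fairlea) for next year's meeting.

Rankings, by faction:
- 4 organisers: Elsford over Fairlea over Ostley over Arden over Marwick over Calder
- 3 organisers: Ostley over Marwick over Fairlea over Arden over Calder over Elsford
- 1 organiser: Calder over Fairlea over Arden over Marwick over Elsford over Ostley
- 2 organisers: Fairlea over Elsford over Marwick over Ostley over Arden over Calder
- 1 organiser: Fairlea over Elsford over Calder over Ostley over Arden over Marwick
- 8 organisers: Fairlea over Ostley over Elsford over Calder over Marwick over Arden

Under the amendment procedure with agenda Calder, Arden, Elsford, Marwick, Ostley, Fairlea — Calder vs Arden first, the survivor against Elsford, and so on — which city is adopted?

Round 1: Calder vs Arden — 10–9, Calder advances.
Round 2: Calder vs Elsford — 4–15, Elsford advances.
Round 3: Elsford vs Marwick — 15–4, Elsford advances.
Round 4: Elsford vs Ostley — 8–11, Ostley advances.
Round 5: Ostley vs Fairlea — 3–16, Fairlea advances.
The agenda winner is Fairlea.

Fairlea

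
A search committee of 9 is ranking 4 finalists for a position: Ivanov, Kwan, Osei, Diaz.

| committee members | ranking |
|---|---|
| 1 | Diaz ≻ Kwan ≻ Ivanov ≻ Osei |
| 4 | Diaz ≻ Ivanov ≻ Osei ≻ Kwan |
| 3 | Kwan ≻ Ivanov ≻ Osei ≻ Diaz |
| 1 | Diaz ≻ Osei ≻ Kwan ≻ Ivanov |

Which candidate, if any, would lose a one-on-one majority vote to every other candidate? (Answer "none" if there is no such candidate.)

none

Pairwise majorities:
Ivanov–Kwan: Kwan 5–4.
Ivanov vs Osei: Ivanov preferred on 1+4+3 = 8 ballots; Ivanov wins 8–1.
Ivanov–Diaz: Diaz 6–3.
Kwan vs Osei: Osei wins 5–4.
Kwan vs Diaz: 3 to 6, Diaz.
Osei–Diaz: Diaz 6–3.
No candidate is winless: Ivanov beats Osei; Kwan beats Ivanov; Osei beats Kwan; Diaz beats Ivanov. There is no Condorcet loser.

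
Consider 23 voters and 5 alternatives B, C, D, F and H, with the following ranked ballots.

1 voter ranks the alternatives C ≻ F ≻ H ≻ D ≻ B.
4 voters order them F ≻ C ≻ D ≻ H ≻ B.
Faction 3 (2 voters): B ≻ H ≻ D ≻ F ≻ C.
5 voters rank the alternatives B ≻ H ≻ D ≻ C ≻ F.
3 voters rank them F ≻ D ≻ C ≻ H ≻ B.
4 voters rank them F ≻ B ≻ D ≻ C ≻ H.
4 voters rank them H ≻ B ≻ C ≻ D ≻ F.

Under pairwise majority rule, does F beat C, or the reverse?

F

Ballots ranking F above C: 4 + 2 + 3 + 4 = 13.
Ballots ranking C above F: 23 − 13 = 10.
F wins the head-to-head 13–10.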